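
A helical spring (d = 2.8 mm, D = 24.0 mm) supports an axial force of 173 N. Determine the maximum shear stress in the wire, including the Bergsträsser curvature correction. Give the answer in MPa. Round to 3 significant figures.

Spring index C = D/d = 24.0/2.8 = 8.5714
K_B = (4C+2)/(4C−3) = 36.286/31.286 = 1.1598
τ₀ = 8FD/(πd³) = 8·173·24.0/(π·2.8³) = 33216/68.964 = 481.64 MPa
τ_max = K·τ₀ = 1.1598 × 481.64 = 558.62 MPa

559 MPa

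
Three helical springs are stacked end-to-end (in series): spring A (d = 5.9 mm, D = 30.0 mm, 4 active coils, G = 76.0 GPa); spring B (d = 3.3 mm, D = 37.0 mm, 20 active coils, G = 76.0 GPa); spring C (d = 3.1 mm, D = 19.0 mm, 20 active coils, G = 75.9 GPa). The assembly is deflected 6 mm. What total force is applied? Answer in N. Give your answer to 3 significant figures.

k_A = Gd⁴/(8D³N_a) = (76.0×10³)(5.9⁴)/(8·30.0³·4) = 106.59 N/mm
k_B = Gd⁴/(8D³N_a) = (76.0×10³)(3.3⁴)/(8·37.0³·20) = 1.1121 N/mm
k_C = Gd⁴/(8D³N_a) = (75.9×10³)(3.1⁴)/(8·19.0³·20) = 6.3872 N/mm
Series: 1/k_eq = 1/106.59 + 1/1.1121 + 1/6.3872 = 1.0651; k_eq = 0.93884 N/mm
F = k_eq·δ = 0.93884·6 = 5.633 N

5.63 N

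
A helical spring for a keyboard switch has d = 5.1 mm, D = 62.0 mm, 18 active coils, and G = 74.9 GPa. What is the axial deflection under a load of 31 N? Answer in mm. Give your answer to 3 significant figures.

21.0 mm

k = Gd⁴/(8D³N_a) = (74.9×10³)(5.1⁴)/(8·62.0³·18) = 1.4765 N/mm
δ = F/k = 31 / 1.4765 = 20.996 mm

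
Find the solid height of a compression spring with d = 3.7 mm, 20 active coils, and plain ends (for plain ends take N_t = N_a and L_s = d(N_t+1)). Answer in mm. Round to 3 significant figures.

plain ends: N_t = N_a = 20
L_s = d·(N_t+1) = 3.7 × 21 = 77.7 mm

77.7 mm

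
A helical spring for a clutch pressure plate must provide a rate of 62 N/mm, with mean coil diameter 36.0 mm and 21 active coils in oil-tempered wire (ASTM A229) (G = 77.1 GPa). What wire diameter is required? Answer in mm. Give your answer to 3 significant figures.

d = (8D³N_a·k / G)^(1/4) = (8·36.0³·21·62 / (77.1×10³))^0.25
  = (6303.1)^0.25 = 8.9102 mm

8.91 mm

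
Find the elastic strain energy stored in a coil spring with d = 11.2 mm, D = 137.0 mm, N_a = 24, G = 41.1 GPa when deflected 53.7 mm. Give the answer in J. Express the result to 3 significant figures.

k = Gd⁴/(8D³N_a) = (41.1×10³)(11.2⁴)/(8·137.0³·24) = 1.3099 N/mm
U = ½kδ² = 0.5 × 1.3099 × 53.7² = 1888.7 N·mm = 1.8887 J

1.89 J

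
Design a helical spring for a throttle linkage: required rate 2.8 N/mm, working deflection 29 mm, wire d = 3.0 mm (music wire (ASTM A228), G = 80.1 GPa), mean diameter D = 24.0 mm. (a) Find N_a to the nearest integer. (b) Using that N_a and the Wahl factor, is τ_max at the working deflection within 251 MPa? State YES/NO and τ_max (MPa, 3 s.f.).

N_a = Gd⁴/(8D³k) = (80.1×10³)(3.0⁴)/(8·24.0³·2.8) = 20.95 → N_a = 21
Actual rate k = Gd⁴/(8D³·21) = 2.7937 N/mm
Working load F = kδ = 2.7937·29 = 81.016 N
C = 24.0/3.0 = 8.0000; K_W = (4C−1)/(4C−4)+0.615/C = 1.1840
τ_max = K_W·8FD/(πd³) = 1.1840·183.38 = 217.13 MPa
τ_max ≤ 251 MPa → acceptable

(a) 21 coils; (b) YES, τ_max = 217 MPa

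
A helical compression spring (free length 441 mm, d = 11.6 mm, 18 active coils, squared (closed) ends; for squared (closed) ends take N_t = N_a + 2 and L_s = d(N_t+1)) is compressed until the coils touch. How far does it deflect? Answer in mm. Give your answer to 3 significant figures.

197 mm

N_t = 20; L_s = 11.6·21 = 243.6 mm
δ_solid = L₀ − L_s = 441 − 243.6 = 197.4 mm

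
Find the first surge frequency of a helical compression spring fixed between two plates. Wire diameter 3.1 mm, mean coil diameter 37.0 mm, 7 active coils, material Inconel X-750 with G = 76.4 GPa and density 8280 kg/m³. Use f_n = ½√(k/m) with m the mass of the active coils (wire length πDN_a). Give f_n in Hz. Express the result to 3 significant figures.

k = Gd⁴/(8D³N_a) = (76.4×10³)(3.1⁴)/(8·37.0³·7) = 2.4874 N/mm = 2487.4 N/m
Wire length L = πDN_a = π·37.0·7 = 813.67 mm
m = ρ·(πd²/4)·L = 8280 × 7.5477×10⁻⁶ m² × 0.81367 m = 0.05085 kg
f_n = ½√(k/m) = 0.5·√(2487.4/0.05085) = 0.5·√(48916) = 110.59 Hz

111 Hz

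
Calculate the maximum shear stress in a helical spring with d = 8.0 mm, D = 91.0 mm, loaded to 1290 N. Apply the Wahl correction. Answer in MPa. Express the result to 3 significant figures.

Spring index C = D/d = 91.0/8.0 = 11.3750
K_W = (4C−1)/(4C−4) + 0.615/C = 44.500/41.500 + 0.0541 = 1.1264
τ₀ = 8FD/(πd³) = 8·1290·91.0/(π·8.0³) = 939120/1608.5 = 583.85 MPa
τ_max = K·τ₀ = 1.1264 × 583.85 = 657.62 MPa

658 MPa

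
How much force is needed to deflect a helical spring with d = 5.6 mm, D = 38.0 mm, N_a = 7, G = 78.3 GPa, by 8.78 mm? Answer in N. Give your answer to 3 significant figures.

k = Gd⁴/(8D³N_a) = (78.3×10³)(5.6⁴)/(8·38.0³·7) = 25.06 N/mm
F = k·δ = 25.06 × 8.78 = 220.02 N

220 N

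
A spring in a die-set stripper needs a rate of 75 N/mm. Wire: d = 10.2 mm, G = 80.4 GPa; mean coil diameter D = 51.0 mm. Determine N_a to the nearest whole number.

N_a = Gd⁴/(8D³k) = (80.4×10³ × 10.2⁴)/(8 × 51.0³ × 75)
    = 8.70275e+08 / 7.95906e+07 = 10.93 → 11 coils

11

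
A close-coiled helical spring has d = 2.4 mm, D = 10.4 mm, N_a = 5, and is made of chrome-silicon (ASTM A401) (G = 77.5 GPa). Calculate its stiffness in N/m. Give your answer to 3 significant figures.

57100 N/m

k = Gd⁴/(8D³N_a) = (77.5×10³ × 2.4⁴) / (8 × 10.4³ × 5)
  = 2.57126e+06 / 44994.6 = 57.146 N/mm = 57146 N/m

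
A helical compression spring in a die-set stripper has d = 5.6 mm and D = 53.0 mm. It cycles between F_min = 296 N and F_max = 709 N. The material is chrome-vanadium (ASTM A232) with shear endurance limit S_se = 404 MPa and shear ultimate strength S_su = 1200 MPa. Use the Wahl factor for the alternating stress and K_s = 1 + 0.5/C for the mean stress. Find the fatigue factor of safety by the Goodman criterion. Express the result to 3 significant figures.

1.26

C = D/d = 53.0/5.6 = 9.4643; K_W = (4C−1)/(4C−4)+0.615/C = 1.1536; K_s = 1+0.5/C = 1.0528
F_a = (F_max−F_min)/2 = 206.5 N; F_m = (F_max+F_min)/2 = 502.5 N
τ_a = K_W·8F_aD/(πd³) = 1.1536 × 158.7 = 183.07 MPa
τ_m = K_s·8F_mD/(πd³) = 1.0528 × 386.18 = 406.58 MPa
Goodman: 1/n_f = τ_a/S_se + τ_m/S_su = 183.07/404 + 406.58/1200 = 0.45315 + 0.33882 = 0.79197
n_f = 1/0.79197 = 1.263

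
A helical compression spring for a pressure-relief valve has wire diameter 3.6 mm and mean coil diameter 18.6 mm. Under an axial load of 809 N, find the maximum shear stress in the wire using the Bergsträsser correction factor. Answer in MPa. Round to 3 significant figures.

1050 MPa

Spring index C = D/d = 18.6/3.6 = 5.1667
K_B = (4C+2)/(4C−3) = 22.667/17.667 = 1.2830
τ₀ = 8FD/(πd³) = 8·809·18.6/(π·3.6³) = 120379/146.57 = 821.29 MPa
τ_max = K·τ₀ = 1.2830 × 821.29 = 1053.7 MPa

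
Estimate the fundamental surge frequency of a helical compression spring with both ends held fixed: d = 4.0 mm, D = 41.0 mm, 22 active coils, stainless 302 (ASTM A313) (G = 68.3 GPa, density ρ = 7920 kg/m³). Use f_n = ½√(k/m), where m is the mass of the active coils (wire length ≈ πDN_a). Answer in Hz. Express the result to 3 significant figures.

35.7 Hz

k = Gd⁴/(8D³N_a) = (68.3×10³)(4.0⁴)/(8·41.0³·22) = 1.4414 N/mm = 1441.4 N/m
Wire length L = πDN_a = π·41.0·22 = 2833.7 mm
m = ρ·(πd²/4)·L = 7920 × 12.566×10⁻⁶ m² × 2.8337 m = 0.28203 kg
f_n = ½√(k/m) = 0.5·√(1441.4/0.28203) = 0.5·√(5111) = 35.746 Hz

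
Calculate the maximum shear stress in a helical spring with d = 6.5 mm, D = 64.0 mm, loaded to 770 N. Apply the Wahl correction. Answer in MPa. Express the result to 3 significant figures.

524 MPa

Spring index C = D/d = 64.0/6.5 = 9.8462
K_W = (4C−1)/(4C−4) + 0.615/C = 38.385/35.385 + 0.0625 = 1.1472
τ₀ = 8FD/(πd³) = 8·770·64.0/(π·6.5³) = 394240/862.76 = 456.95 MPa
τ_max = K·τ₀ = 1.1472 × 456.95 = 524.24 MPa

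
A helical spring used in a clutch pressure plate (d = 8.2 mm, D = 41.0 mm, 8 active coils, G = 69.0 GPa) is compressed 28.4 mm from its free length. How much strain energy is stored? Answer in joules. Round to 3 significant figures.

28.5 J

k = Gd⁴/(8D³N_a) = (69.0×10³)(8.2⁴)/(8·41.0³·8) = 70.725 N/mm
U = ½kδ² = 0.5 × 70.725 × 28.4² = 28522 N·mm = 28.522 J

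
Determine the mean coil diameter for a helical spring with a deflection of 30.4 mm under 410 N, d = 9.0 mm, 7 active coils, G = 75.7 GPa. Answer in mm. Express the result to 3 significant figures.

Required rate k = F/δ = 410/30.4 = 13.487 N/mm
D = (Gd⁴/(8N_a·k))^(1/3) = (75.7×10³·9.0⁴/(8·7·13.487))^(1/3)
  = (657609)^(1/3) = 86.9606 mm

87.0 mm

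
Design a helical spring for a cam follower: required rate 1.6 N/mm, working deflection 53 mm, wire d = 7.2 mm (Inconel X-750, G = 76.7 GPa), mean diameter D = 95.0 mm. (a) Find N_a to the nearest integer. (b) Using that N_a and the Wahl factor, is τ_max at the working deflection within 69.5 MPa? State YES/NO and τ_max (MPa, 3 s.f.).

(a) 19 coils; (b) YES, τ_max = 60.2 MPa

N_a = Gd⁴/(8D³k) = (76.7×10³)(7.2⁴)/(8·95.0³·1.6) = 18.78 → N_a = 19
Actual rate k = Gd⁴/(8D³·19) = 1.5817 N/mm
Working load F = kδ = 1.5817·53 = 83.828 N
C = 95.0/7.2 = 13.1944; K_W = (4C−1)/(4C−4)+0.615/C = 1.1081
τ_max = K_W·8FD/(πd³) = 1.1081·54.332 = 60.206 MPa
τ_max ≤ 69.5 MPa → acceptable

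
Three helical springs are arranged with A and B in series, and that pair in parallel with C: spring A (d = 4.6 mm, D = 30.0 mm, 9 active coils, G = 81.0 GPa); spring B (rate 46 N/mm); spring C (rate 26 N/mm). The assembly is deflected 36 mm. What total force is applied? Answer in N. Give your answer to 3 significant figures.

k_A = Gd⁴/(8D³N_a) = (81.0×10³)(4.6⁴)/(8·30.0³·9) = 18.656 N/mm
Springs A,B series: k_AB = 1/(1/18.656+1/46) = 13.273 N/mm; parallel with C: k_eq = 13.273+26 = 39.273 N/mm
F = k_eq·δ = 39.273·36 = 1413.8 N

1410 N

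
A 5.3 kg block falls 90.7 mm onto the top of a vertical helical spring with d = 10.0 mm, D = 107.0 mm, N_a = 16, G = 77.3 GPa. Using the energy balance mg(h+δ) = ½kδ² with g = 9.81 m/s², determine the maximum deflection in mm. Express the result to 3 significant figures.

55.5 mm

k = Gd⁴/(8D³N_a) = (77.3×10³)(10.0⁴)/(8·107.0³·16) = 4.9297 N/mm
W = mg = 5.3 × 9.81 = 51.993 N
½kδ² − Wδ − Wh = 0 → δ = (W + √(W² + 2kWh))/k
δ = (51.993 + √(2703.3 + 46494.4))/4.9297 = (51.993 + 221.81)/4.9297 = 55.541 mm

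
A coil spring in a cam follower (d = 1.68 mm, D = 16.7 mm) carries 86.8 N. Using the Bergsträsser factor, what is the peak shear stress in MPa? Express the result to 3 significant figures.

884 MPa

Spring index C = D/d = 16.7/1.68 = 9.9405
K_B = (4C+2)/(4C−3) = 41.762/36.762 = 1.1360
τ₀ = 8FD/(πd³) = 8·86.8·16.7/(π·1.68³) = 11596.5/14.896 = 778.48 MPa
τ_max = K·τ₀ = 1.1360 × 778.48 = 884.36 MPa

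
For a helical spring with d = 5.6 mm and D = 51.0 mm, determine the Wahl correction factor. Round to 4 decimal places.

1.1600

C = D/d = 51.0/5.6 = 9.1071
K_W = (4C−1)/(4C−4) + 0.615/C = 35.429/32.429 + 0.0675 = 1.1600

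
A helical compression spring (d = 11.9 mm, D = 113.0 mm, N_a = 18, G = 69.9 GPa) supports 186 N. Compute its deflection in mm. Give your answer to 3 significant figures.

27.6 mm

k = Gd⁴/(8D³N_a) = (69.9×10³)(11.9⁴)/(8·113.0³·18) = 6.7463 N/mm
δ = F/k = 186 / 6.7463 = 27.571 mm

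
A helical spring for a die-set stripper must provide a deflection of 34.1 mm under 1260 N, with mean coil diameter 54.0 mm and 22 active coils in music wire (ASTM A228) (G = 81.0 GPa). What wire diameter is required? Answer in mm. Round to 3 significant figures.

Required rate k = F/δ = 1260/34.1 = 36.95 N/mm
d = (8D³N_a·k / G)^(1/4) = (8·54.0³·22·36.95 / (81.0×10³))^0.25
  = (12642)^0.25 = 10.6037 mm

10.6 mm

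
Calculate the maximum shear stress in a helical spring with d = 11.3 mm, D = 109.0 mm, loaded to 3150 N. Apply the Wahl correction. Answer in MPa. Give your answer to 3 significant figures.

Spring index C = D/d = 109.0/11.3 = 9.6460
K_W = (4C−1)/(4C−4) + 0.615/C = 37.584/34.584 + 0.0638 = 1.1505
τ₀ = 8FD/(πd³) = 8·3150·109.0/(π·11.3³) = 2.7468e+06/4533 = 605.96 MPa
τ_max = K·τ₀ = 1.1505 × 605.96 = 697.15 MPa

697 MPa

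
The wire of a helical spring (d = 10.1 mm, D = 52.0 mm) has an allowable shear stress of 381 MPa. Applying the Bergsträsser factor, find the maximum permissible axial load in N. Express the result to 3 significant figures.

C = D/d = 52.0/10.1 = 5.1485
K_B = (4C+2)/(4C−3) = 22.594/17.594 = 1.2842
τ_max = K·8FD/(πd³) → F_max = τ_allow·πd³/(8DK)
F_max = 381·π·10.1³/(8·52.0·1.2842) = 1.2332e+06/534.22 = 2308.4 N

2310 N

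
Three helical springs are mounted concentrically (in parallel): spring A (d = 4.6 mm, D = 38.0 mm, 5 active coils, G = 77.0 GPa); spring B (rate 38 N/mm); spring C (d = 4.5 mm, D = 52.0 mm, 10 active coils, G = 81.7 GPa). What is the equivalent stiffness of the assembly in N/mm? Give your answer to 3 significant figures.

k_A = Gd⁴/(8D³N_a) = (77.0×10³)(4.6⁴)/(8·38.0³·5) = 15.708 N/mm
k_C = Gd⁴/(8D³N_a) = (81.7×10³)(4.5⁴)/(8·52.0³·10) = 2.9783 N/mm
Parallel: k_eq = 15.708 + 38 + 2.9783 = 56.686 N/mm

56.7 N/mm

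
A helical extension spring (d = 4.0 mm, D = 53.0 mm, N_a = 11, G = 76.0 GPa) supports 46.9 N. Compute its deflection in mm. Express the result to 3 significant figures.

31.6 mm

k = Gd⁴/(8D³N_a) = (76.0×10³)(4.0⁴)/(8·53.0³·11) = 1.4851 N/mm
δ = F/k = 46.9 / 1.4851 = 31.581 mm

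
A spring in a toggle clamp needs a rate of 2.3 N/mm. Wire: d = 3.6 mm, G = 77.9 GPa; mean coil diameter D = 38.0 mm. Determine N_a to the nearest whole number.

N_a = Gd⁴/(8D³k) = (77.9×10³ × 3.6⁴)/(8 × 38.0³ × 2.3)
    = 1.30842e+07 / 1.00964e+06 = 12.96 → 13 coils

13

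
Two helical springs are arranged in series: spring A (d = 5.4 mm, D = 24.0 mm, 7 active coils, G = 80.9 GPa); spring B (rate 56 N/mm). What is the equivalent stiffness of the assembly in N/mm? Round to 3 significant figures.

k_A = Gd⁴/(8D³N_a) = (80.9×10³)(5.4⁴)/(8·24.0³·7) = 88.859 N/mm
Series: 1/k_eq = 1/88.859 + 1/56 = 0.029111; k_eq = 34.351 N/mm

34.4 N/mm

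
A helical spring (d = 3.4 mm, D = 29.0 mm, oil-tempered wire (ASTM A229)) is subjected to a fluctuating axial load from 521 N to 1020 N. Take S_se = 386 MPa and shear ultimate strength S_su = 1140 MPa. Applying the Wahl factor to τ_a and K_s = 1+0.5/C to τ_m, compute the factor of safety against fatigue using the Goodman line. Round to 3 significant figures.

0.361

C = D/d = 29.0/3.4 = 8.5294; K_W = (4C−1)/(4C−4)+0.615/C = 1.1717; K_s = 1+0.5/C = 1.0586
F_a = (F_max−F_min)/2 = 249.5 N; F_m = (F_max+F_min)/2 = 770.5 N
τ_a = K_W·8F_aD/(πd³) = 1.1717 × 468.78 = 549.28 MPa
τ_m = K_s·8F_mD/(πd³) = 1.0586 × 1447.7 = 1532.5 MPa
Goodman: 1/n_f = τ_a/S_se + τ_m/S_su = 549.28/386 + 1532.5/1140 = 1.42300 + 1.34434 = 2.7673
n_f = 1/2.7673 = 0.3614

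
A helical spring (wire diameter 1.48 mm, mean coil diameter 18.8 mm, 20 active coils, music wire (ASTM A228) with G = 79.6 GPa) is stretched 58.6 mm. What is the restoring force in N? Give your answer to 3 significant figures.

k = Gd⁴/(8D³N_a) = (79.6×10³)(1.48⁴)/(8·18.8³·20) = 0.35922 N/mm
F = k·δ = 0.35922 × 58.6 = 21.051 N

21.1 N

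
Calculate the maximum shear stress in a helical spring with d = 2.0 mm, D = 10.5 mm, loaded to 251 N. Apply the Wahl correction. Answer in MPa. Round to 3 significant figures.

1090 MPa

Spring index C = D/d = 10.5/2.0 = 5.2500
K_W = (4C−1)/(4C−4) + 0.615/C = 20.000/17.000 + 0.1171 = 1.2936
τ₀ = 8FD/(πd³) = 8·251·10.5/(π·2.0³) = 21084/25.133 = 838.91 MPa
τ_max = K·τ₀ = 1.2936 × 838.91 = 1085.2 MPa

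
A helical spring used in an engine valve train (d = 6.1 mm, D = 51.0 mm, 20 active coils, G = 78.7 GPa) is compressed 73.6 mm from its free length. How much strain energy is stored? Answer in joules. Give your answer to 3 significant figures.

k = Gd⁴/(8D³N_a) = (78.7×10³)(6.1⁴)/(8·51.0³·20) = 5.1341 N/mm
U = ½kδ² = 0.5 × 5.1341 × 73.6² = 13906 N·mm = 13.906 J

13.9 J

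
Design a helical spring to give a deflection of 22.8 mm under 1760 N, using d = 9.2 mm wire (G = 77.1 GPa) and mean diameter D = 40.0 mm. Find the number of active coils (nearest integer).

14

Required rate k = F/δ = 1760/22.8 = 77.193 N/mm
N_a = Gd⁴/(8D³k) = (77.1×10³ × 9.2⁴)/(8 × 40.0³ × 77.193)
    = 5.52339e+08 / 3.95228e+07 = 13.98 → 14 coils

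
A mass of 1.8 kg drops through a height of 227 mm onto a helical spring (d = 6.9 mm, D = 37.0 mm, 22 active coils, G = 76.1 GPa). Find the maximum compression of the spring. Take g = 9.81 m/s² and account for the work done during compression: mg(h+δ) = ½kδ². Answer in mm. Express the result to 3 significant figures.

k = Gd⁴/(8D³N_a) = (76.1×10³)(6.9⁴)/(8·37.0³·22) = 19.349 N/mm
W = mg = 1.8 × 9.81 = 17.658 N
½kδ² − Wδ − Wh = 0 → δ = (W + √(W² + 2kWh))/k
δ = (17.658 + √(311.8 + 155117))/19.349 = (17.658 + 394.25)/19.349 = 21.288 mm

21.3 mm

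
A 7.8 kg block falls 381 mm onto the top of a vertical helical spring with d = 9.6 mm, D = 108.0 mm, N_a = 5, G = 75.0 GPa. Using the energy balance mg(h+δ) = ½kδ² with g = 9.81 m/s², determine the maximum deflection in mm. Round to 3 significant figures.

74.2 mm

k = Gd⁴/(8D³N_a) = (75.0×10³)(9.6⁴)/(8·108.0³·5) = 12.642 N/mm
W = mg = 7.8 × 9.81 = 76.518 N
½kδ² − Wδ − Wh = 0 → δ = (W + √(W² + 2kWh))/k
δ = (76.518 + √(5855 + 737112))/12.642 = (76.518 + 861.96)/12.642 = 74.235 mm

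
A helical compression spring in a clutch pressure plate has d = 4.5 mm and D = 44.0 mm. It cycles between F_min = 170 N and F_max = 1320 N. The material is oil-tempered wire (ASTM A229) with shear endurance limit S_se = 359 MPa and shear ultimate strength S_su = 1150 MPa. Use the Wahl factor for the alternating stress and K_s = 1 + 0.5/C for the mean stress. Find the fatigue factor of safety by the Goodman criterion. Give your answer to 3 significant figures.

C = D/d = 44.0/4.5 = 9.7778; K_W = (4C−1)/(4C−4)+0.615/C = 1.1483; K_s = 1+0.5/C = 1.0511
F_a = (F_max−F_min)/2 = 575 N; F_m = (F_max+F_min)/2 = 745 N
τ_a = K_W·8F_aD/(πd³) = 1.1483 × 707.01 = 811.88 MPa
τ_m = K_s·8F_mD/(πd³) = 1.0511 × 916.03 = 962.88 MPa
Goodman: 1/n_f = τ_a/S_se + τ_m/S_su = 811.88/359 + 962.88/1150 = 2.26151 + 0.83728 = 3.0988
n_f = 1/3.0988 = 0.3227

0.323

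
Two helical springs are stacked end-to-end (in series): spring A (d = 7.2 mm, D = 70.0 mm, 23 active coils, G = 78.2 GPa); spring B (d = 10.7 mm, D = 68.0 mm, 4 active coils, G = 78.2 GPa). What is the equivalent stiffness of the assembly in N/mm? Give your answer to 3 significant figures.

3.22 N/mm

k_A = Gd⁴/(8D³N_a) = (78.2×10³)(7.2⁴)/(8·70.0³·23) = 3.3299 N/mm
k_B = Gd⁴/(8D³N_a) = (78.2×10³)(10.7⁴)/(8·68.0³·4) = 101.87 N/mm
Series: 1/k_eq = 1/3.3299 + 1/101.87 = 0.31013; k_eq = 3.2245 N/mm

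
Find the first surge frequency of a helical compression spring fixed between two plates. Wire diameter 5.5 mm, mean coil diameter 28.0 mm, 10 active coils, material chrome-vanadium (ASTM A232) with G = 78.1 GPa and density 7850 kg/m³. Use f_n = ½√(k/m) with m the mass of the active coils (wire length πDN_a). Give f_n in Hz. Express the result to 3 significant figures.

k = Gd⁴/(8D³N_a) = (78.1×10³)(5.5⁴)/(8·28.0³·10) = 40.695 N/mm = 40695 N/m
Wire length L = πDN_a = π·28.0·10 = 879.65 mm
m = ρ·(πd²/4)·L = 7850 × 23.758×10⁻⁶ m² × 0.87965 m = 0.16406 kg
f_n = ½√(k/m) = 0.5·√(40695/0.16406) = 0.5·√(2.4805e+05) = 249.02 Hz

249 Hz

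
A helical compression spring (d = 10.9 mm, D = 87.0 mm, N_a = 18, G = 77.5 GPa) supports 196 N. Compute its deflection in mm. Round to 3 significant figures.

k = Gd⁴/(8D³N_a) = (77.5×10³)(10.9⁴)/(8·87.0³·18) = 11.537 N/mm
δ = F/k = 196 / 11.537 = 16.989 mm

17.0 mm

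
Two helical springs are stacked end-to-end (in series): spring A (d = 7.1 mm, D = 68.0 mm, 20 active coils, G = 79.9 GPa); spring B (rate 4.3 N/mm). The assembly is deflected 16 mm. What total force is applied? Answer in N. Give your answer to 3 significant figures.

33.3 N

k_A = Gd⁴/(8D³N_a) = (79.9×10³)(7.1⁴)/(8·68.0³·20) = 4.0358 N/mm
Series: 1/k_eq = 1/4.0358 + 1/4.3 = 0.48034; k_eq = 2.0819 N/mm
F = k_eq·δ = 2.0819·16 = 33.31 N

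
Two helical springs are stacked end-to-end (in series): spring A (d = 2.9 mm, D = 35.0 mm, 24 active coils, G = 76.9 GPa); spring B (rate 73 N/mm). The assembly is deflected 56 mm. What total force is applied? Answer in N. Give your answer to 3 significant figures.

k_A = Gd⁴/(8D³N_a) = (76.9×10³)(2.9⁴)/(8·35.0³·24) = 0.66071 N/mm
Series: 1/k_eq = 1/0.66071 + 1/73 = 1.5272; k_eq = 0.65479 N/mm
F = k_eq·δ = 0.65479·56 = 36.668 N

36.7 N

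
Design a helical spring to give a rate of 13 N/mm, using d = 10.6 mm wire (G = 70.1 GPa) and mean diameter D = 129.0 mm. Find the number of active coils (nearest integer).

4

N_a = Gd⁴/(8D³k) = (70.1×10³ × 10.6⁴)/(8 × 129.0³ × 13)
    = 8.84996e+08 / 2.23256e+08 = 3.964 → 4 coils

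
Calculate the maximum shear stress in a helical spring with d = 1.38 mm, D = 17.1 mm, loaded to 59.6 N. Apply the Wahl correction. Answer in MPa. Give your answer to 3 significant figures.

Spring index C = D/d = 17.1/1.38 = 12.3913
K_W = (4C−1)/(4C−4) + 0.615/C = 48.565/45.565 + 0.0496 = 1.1155
τ₀ = 8FD/(πd³) = 8·59.6·17.1/(π·1.38³) = 8153.28/8.2563 = 987.52 MPa
τ_max = K·τ₀ = 1.1155 × 987.52 = 1101.5 MPa

1100 MPa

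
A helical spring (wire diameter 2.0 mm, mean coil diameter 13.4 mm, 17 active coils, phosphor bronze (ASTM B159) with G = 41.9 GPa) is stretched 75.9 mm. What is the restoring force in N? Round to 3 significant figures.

155 N

k = Gd⁴/(8D³N_a) = (41.9×10³)(2.0⁴)/(8·13.4³·17) = 2.0487 N/mm
F = k·δ = 2.0487 × 75.9 = 155.5 N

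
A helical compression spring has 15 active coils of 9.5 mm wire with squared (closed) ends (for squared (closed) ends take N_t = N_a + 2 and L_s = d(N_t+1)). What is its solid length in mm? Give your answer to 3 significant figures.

171 mm

squared (closed) ends: N_t = N_a + 2 = 15 + 2 = 17
L_s = d·(N_t+1) = 9.5 × 18 = 171 mm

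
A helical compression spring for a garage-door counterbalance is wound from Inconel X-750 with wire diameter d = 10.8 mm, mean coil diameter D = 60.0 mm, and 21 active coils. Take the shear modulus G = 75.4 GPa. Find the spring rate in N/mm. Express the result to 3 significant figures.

k = Gd⁴/(8D³N_a) = (75.4×10³ × 10.8⁴) / (8 × 60.0³ × 21)
  = 1.02581e+09 / 3.6288e+07 = 28.269 N/mm

28.3 N/mm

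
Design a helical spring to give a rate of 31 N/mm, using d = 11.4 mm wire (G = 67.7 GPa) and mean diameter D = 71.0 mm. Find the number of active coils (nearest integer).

N_a = Gd⁴/(8D³k) = (67.7×10³ × 11.4⁴)/(8 × 71.0³ × 31)
    = 1.14343e+09 / 8.87619e+07 = 12.88 → 13 coils

13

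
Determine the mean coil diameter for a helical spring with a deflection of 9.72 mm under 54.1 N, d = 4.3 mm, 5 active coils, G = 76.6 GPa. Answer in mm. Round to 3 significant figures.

49.0 mm

Required rate k = F/δ = 54.1/9.72 = 5.5658 N/mm
D = (Gd⁴/(8N_a·k))^(1/3) = (76.6×10³·4.3⁴/(8·5·5.5658))^(1/3)
  = (117628)^(1/3) = 48.9971 mm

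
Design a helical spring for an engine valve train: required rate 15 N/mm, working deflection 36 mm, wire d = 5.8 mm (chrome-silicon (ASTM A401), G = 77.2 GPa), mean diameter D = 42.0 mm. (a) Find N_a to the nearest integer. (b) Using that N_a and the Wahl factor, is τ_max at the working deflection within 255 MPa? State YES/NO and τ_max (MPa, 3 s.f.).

(a) 10 coils; (b) NO, τ_max = 351 MPa

N_a = Gd⁴/(8D³k) = (77.2×10³)(5.8⁴)/(8·42.0³·15) = 9.827 → N_a = 10
Actual rate k = Gd⁴/(8D³·10) = 14.74 N/mm
Working load F = kδ = 14.74·36 = 530.63 N
C = 42.0/5.8 = 7.2414; K_W = (4C−1)/(4C−4)+0.615/C = 1.2051
τ_max = K_W·8FD/(πd³) = 1.2051·290.87 = 350.53 MPa
τ_max > 255 MPa → exceeds allowable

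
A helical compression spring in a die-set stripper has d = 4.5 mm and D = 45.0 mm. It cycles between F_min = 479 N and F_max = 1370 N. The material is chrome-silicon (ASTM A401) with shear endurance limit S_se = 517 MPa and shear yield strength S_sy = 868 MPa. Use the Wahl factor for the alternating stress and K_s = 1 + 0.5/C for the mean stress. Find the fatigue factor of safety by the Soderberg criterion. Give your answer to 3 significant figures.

C = D/d = 45.0/4.5 = 10.0000; K_W = (4C−1)/(4C−4)+0.615/C = 1.1448; K_s = 1+0.5/C = 1.0500
F_a = (F_max−F_min)/2 = 445.5 N; F_m = (F_max+F_min)/2 = 924.5 N
τ_a = K_W·8F_aD/(πd³) = 1.1448 × 560.23 = 641.36 MPa
τ_m = K_s·8F_mD/(πd³) = 1.0500 × 1162.6 = 1220.7 MPa
Soderberg: 1/n_f = τ_a/S_se + τ_m/S_sy = 641.36/517 + 1220.7/868 = 1.24055 + 1.40634 = 2.6469
n_f = 1/2.6469 = 0.3778

0.378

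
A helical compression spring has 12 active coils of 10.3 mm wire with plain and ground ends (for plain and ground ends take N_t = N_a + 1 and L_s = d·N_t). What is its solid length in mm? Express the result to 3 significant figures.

134 mm

plain and ground ends: N_t = N_a + 1 = 12 + 1 = 13
L_s = d·N_t = 10.3 × 13 = 133.9 mm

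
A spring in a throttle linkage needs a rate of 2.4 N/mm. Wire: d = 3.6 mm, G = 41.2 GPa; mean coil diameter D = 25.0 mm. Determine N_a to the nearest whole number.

N_a = Gd⁴/(8D³k) = (41.2×10³ × 3.6⁴)/(8 × 25.0³ × 2.4)
    = 6.92002e+06 / 300000 = 23.07 → 23 coils

23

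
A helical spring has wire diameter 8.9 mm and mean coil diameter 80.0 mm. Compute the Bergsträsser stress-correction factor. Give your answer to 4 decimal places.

C = D/d = 80.0/8.9 = 8.9888
K_B = (4C+2)/(4C−3) = 37.955/32.955 = 1.1517

1.1517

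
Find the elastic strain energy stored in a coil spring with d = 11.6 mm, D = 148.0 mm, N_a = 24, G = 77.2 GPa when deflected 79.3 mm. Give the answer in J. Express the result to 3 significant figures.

k = Gd⁴/(8D³N_a) = (77.2×10³)(11.6⁴)/(8·148.0³·24) = 2.2458 N/mm
U = ½kδ² = 0.5 × 2.2458 × 79.3² = 7061.2 N·mm = 7.0612 J

7.06 J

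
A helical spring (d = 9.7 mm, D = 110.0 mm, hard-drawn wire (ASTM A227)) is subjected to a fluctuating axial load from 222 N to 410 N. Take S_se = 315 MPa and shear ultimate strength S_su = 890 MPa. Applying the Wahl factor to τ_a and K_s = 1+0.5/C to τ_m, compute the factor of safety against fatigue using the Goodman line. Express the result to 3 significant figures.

C = D/d = 110.0/9.7 = 11.3402; K_W = (4C−1)/(4C−4)+0.615/C = 1.1268; K_s = 1+0.5/C = 1.0441
F_a = (F_max−F_min)/2 = 94 N; F_m = (F_max+F_min)/2 = 316 N
τ_a = K_W·8F_aD/(πd³) = 1.1268 × 28.85 = 32.507 MPa
τ_m = K_s·8F_mD/(πd³) = 1.0441 × 96.985 = 101.26 MPa
Goodman: 1/n_f = τ_a/S_se + τ_m/S_su = 32.507/315 + 101.26/890 = 0.10320 + 0.11378 = 0.21697
n_f = 1/0.21697 = 4.609

4.61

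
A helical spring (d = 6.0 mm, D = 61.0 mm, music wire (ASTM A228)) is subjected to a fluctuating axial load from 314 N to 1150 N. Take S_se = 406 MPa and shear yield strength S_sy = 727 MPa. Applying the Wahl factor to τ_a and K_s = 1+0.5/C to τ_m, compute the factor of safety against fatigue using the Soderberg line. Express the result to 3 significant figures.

C = D/d = 61.0/6.0 = 10.1667; K_W = (4C−1)/(4C−4)+0.615/C = 1.1423; K_s = 1+0.5/C = 1.0492
F_a = (F_max−F_min)/2 = 418 N; F_m = (F_max+F_min)/2 = 732 N
τ_a = K_W·8F_aD/(πd³) = 1.1423 × 300.6 = 343.38 MPa
τ_m = K_s·8F_mD/(πd³) = 1.0492 × 526.41 = 552.3 MPa
Soderberg: 1/n_f = τ_a/S_se + τ_m/S_sy = 343.38/406 + 552.3/727 = 0.84577 + 0.75970 = 1.6055
n_f = 1/1.6055 = 0.6229

0.623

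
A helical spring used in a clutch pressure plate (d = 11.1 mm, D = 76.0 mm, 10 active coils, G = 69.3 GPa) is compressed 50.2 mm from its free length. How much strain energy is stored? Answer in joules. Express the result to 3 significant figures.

k = Gd⁴/(8D³N_a) = (69.3×10³)(11.1⁴)/(8·76.0³·10) = 29.957 N/mm
U = ½kδ² = 0.5 × 29.957 × 50.2² = 37746 N·mm = 37.746 J

37.7 J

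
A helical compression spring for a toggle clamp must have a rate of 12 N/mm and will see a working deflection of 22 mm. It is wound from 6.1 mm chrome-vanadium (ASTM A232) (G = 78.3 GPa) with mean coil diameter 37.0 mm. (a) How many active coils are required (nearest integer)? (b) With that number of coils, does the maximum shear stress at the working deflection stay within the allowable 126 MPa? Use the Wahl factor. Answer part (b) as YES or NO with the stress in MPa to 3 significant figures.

(a) 22 coils; (b) NO, τ_max = 139 MPa

N_a = Gd⁴/(8D³k) = (78.3×10³)(6.1⁴)/(8·37.0³·12) = 22.29 → N_a = 22
Actual rate k = Gd⁴/(8D³·22) = 12.161 N/mm
Working load F = kδ = 12.161·22 = 267.54 N
C = 37.0/6.1 = 6.0656; K_W = (4C−1)/(4C−4)+0.615/C = 1.2495
τ_max = K_W·8FD/(πd³) = 1.2495·111.06 = 138.76 MPa
τ_max > 126 MPa → exceeds allowable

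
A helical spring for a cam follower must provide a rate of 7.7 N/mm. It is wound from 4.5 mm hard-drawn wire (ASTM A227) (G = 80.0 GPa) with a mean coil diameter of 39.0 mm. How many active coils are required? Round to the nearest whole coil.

9

N_a = Gd⁴/(8D³k) = (80.0×10³ × 4.5⁴)/(8 × 39.0³ × 7.7)
    = 3.2805e+07 / 3.65405e+06 = 8.978 → 9 coils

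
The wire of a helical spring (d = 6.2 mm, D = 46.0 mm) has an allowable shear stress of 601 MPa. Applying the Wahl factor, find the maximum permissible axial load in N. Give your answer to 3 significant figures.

C = D/d = 46.0/6.2 = 7.4194
K_W = (4C−1)/(4C−4) + 0.615/C = 28.677/25.677 + 0.0829 = 1.1997
τ_max = K·8FD/(πd³) → F_max = τ_allow·πd³/(8DK)
F_max = 601·π·6.2³/(8·46.0·1.1997) = 4.4999e+05/441.5 = 1019.2 N

1020 N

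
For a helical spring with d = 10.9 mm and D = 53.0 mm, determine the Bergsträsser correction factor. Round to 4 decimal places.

C = D/d = 53.0/10.9 = 4.8624
K_B = (4C+2)/(4C−3) = 21.450/16.450 = 1.3040

1.3040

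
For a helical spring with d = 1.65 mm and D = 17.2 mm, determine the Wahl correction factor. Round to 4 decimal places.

C = D/d = 17.2/1.65 = 10.4242
K_W = (4C−1)/(4C−4) + 0.615/C = 40.697/37.697 + 0.0590 = 1.1386

1.1386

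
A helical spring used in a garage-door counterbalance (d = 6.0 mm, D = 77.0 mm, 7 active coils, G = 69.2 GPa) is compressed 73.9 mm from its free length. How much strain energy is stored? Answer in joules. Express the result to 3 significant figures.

9.58 J

k = Gd⁴/(8D³N_a) = (69.2×10³)(6.0⁴)/(8·77.0³·7) = 3.5079 N/mm
U = ½kδ² = 0.5 × 3.5079 × 73.9² = 9578.8 N·mm = 9.5788 J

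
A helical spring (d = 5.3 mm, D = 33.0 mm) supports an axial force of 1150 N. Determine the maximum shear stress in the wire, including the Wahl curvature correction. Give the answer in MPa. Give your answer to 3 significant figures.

Spring index C = D/d = 33.0/5.3 = 6.2264
K_W = (4C−1)/(4C−4) + 0.615/C = 23.906/20.906 + 0.0988 = 1.2423
τ₀ = 8FD/(πd³) = 8·1150·33.0/(π·5.3³) = 303600/467.71 = 649.12 MPa
τ_max = K·τ₀ = 1.2423 × 649.12 = 806.38 MPa

806 MPa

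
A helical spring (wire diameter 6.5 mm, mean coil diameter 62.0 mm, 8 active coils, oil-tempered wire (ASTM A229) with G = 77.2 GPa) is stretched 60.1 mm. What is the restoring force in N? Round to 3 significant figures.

k = Gd⁴/(8D³N_a) = (77.2×10³)(6.5⁴)/(8·62.0³·8) = 9.0347 N/mm
F = k·δ = 9.0347 × 60.1 = 542.99 N

543 N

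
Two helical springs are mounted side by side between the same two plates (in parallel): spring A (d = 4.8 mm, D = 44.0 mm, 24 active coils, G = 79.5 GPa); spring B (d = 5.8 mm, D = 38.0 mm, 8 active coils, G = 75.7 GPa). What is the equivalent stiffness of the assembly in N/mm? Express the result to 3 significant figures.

27.0 N/mm

k_A = Gd⁴/(8D³N_a) = (79.5×10³)(4.8⁴)/(8·44.0³·24) = 2.5803 N/mm
k_B = Gd⁴/(8D³N_a) = (75.7×10³)(5.8⁴)/(8·38.0³·8) = 24.394 N/mm
Parallel: k_eq = 2.5803 + 24.394 = 26.974 N/mm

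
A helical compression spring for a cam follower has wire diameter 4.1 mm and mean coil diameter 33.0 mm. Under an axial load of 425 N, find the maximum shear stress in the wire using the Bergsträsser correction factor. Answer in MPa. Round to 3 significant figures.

607 MPa

Spring index C = D/d = 33.0/4.1 = 8.0488
K_B = (4C+2)/(4C−3) = 34.195/29.195 = 1.1713
τ₀ = 8FD/(πd³) = 8·425·33.0/(π·4.1³) = 112200/216.52 = 518.19 MPa
τ_max = K·τ₀ = 1.1713 × 518.19 = 606.94 MPa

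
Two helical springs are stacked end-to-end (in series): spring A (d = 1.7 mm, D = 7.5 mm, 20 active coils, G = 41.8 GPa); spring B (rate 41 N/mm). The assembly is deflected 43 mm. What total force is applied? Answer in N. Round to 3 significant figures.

197 N

k_A = Gd⁴/(8D³N_a) = (41.8×10³)(1.7⁴)/(8·7.5³·20) = 5.1721 N/mm
Series: 1/k_eq = 1/5.1721 + 1/41 = 0.21773; k_eq = 4.5927 N/mm
F = k_eq·δ = 4.5927·43 = 197.49 N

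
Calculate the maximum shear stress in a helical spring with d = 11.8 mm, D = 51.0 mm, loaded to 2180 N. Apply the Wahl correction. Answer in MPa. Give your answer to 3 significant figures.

236 MPa

Spring index C = D/d = 51.0/11.8 = 4.3220
K_W = (4C−1)/(4C−4) + 0.615/C = 16.288/13.288 + 0.1423 = 1.3681
τ₀ = 8FD/(πd³) = 8·2180·51.0/(π·11.8³) = 889440/5161.7 = 172.31 MPa
τ_max = K·τ₀ = 1.3681 × 172.31 = 235.74 MPa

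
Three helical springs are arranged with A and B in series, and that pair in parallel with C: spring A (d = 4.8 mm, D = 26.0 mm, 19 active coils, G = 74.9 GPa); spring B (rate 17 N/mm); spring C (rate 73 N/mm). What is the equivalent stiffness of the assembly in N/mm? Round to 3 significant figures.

k_A = Gd⁴/(8D³N_a) = (74.9×10³)(4.8⁴)/(8·26.0³·19) = 14.883 N/mm
Springs A,B series: k_AB = 1/(1/14.883+1/17) = 7.9355 N/mm; parallel with C: k_eq = 7.9355+73 = 80.936 N/mm

80.9 N/mm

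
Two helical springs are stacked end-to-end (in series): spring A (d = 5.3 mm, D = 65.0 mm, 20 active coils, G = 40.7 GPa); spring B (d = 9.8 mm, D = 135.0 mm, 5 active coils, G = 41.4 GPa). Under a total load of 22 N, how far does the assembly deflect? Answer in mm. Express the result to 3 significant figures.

35.8 mm

k_A = Gd⁴/(8D³N_a) = (40.7×10³)(5.3⁴)/(8·65.0³·20) = 0.73087 N/mm
k_B = Gd⁴/(8D³N_a) = (41.4×10³)(9.8⁴)/(8·135.0³·5) = 3.8801 N/mm
Series: 1/k_eq = 1/0.73087 + 1/3.8801 = 1.626; k_eq = 0.61502 N/mm
δ = F/k_eq = 22/0.61502 = 35.771 mm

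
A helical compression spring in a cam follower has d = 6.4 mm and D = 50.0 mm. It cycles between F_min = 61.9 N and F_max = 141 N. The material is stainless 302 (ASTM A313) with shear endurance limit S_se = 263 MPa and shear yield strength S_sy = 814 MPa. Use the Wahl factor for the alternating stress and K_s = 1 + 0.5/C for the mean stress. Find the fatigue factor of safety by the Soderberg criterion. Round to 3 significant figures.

6.61

C = D/d = 50.0/6.4 = 7.8125; K_W = (4C−1)/(4C−4)+0.615/C = 1.1888; K_s = 1+0.5/C = 1.0640
F_a = (F_max−F_min)/2 = 39.55 N; F_m = (F_max+F_min)/2 = 101.45 N
τ_a = K_W·8F_aD/(πd³) = 1.1888 × 19.21 = 22.837 MPa
τ_m = K_s·8F_mD/(πd³) = 1.0640 × 49.275 = 52.428 MPa
Soderberg: 1/n_f = τ_a/S_se + τ_m/S_sy = 22.837/263 + 52.428/814 = 0.08683 + 0.06441 = 0.15124
n_f = 1/0.15124 = 6.612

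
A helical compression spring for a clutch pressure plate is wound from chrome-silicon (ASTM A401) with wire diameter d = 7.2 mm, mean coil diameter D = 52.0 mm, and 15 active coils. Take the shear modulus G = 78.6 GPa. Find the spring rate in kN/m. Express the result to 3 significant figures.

12.5 kN/m

k = Gd⁴/(8D³N_a) = (78.6×10³ × 7.2⁴) / (8 × 52.0³ × 15)
  = 2.11229e+08 / 1.6873e+07 = 12.519 N/mm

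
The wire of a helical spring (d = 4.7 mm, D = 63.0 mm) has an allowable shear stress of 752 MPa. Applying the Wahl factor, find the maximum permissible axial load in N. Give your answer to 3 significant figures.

C = D/d = 63.0/4.7 = 13.4043
K_W = (4C−1)/(4C−4) + 0.615/C = 52.617/49.617 + 0.0459 = 1.1063
τ_max = K·8FD/(πd³) → F_max = τ_allow·πd³/(8DK)
F_max = 752·π·4.7³/(8·63.0·1.1063) = 2.4528e+05/557.6 = 439.89 N

440 N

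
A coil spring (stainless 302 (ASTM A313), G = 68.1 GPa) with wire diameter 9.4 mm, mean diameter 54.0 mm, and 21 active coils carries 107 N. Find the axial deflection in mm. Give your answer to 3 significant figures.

k = Gd⁴/(8D³N_a) = (68.1×10³)(9.4⁴)/(8·54.0³·21) = 20.099 N/mm
δ = F/k = 107 / 20.099 = 5.3237 mm

5.32 mm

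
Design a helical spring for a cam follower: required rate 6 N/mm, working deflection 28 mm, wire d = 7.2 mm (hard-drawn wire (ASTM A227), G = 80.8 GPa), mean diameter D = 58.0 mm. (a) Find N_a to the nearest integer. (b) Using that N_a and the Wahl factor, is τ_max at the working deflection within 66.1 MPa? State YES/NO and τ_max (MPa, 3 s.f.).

N_a = Gd⁴/(8D³k) = (80.8×10³)(7.2⁴)/(8·58.0³·6) = 23.19 → N_a = 23
Actual rate k = Gd⁴/(8D³·23) = 6.0484 N/mm
Working load F = kδ = 6.0484·28 = 169.35 N
C = 58.0/7.2 = 8.0556; K_W = (4C−1)/(4C−4)+0.615/C = 1.1826
τ_max = K_W·8FD/(πd³) = 1.1826·67.014 = 79.254 MPa
τ_max > 66.1 MPa → exceeds allowable

(a) 23 coils; (b) NO, τ_max = 79.3 MPa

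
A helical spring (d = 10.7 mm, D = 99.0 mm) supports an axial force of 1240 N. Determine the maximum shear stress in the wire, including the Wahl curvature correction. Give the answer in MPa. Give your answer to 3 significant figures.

Spring index C = D/d = 99.0/10.7 = 9.2523
K_W = (4C−1)/(4C−4) + 0.615/C = 36.009/33.009 + 0.0665 = 1.1574
τ₀ = 8FD/(πd³) = 8·1240·99.0/(π·10.7³) = 982080/3848.6 = 255.18 MPa
τ_max = K·τ₀ = 1.1574 × 255.18 = 295.33 MPa

295 MPa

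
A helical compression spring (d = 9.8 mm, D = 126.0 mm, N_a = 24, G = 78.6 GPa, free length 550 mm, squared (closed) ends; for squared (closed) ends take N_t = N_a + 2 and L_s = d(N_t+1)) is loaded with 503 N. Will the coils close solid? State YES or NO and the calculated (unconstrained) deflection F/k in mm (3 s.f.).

k = Gd⁴/(8D³N_a) = (78.6×10³)(9.8⁴)/(8·126.0³·24) = 1.8876 N/mm
N_t = 26; L_s = 9.8·27 = 264.6 mm; δ_solid = L₀ − L_s = 550 − 264.6 = 285.4 mm
δ = F/k = 503/1.8876 = 266.47 mm
δ < δ_solid → spring does not go solid

NO, δ = 266 mm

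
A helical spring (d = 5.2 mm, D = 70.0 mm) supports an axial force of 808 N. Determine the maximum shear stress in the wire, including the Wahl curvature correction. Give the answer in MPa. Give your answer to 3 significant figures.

1130 MPa

Spring index C = D/d = 70.0/5.2 = 13.4615
K_W = (4C−1)/(4C−4) + 0.615/C = 52.846/49.846 + 0.0457 = 1.1059
τ₀ = 8FD/(πd³) = 8·808·70.0/(π·5.2³) = 452480/441.73 = 1024.3 MPa
τ_max = K·τ₀ = 1.1059 × 1024.3 = 1132.8 MPa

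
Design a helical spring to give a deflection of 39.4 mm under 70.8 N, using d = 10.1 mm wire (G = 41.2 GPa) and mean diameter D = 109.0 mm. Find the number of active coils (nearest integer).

23

Required rate k = F/δ = 70.8/39.4 = 1.797 N/mm
N_a = Gd⁴/(8D³k) = (41.2×10³ × 10.1⁴)/(8 × 109.0³ × 1.797)
    = 4.28729e+08 / 1.86169e+07 = 23.03 → 23 coils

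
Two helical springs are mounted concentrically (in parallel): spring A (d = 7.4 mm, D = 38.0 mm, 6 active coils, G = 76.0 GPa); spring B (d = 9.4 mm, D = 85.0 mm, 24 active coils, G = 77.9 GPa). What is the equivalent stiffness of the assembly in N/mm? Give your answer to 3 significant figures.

91.7 N/mm

k_A = Gd⁴/(8D³N_a) = (76.0×10³)(7.4⁴)/(8·38.0³·6) = 86.526 N/mm
k_B = Gd⁴/(8D³N_a) = (77.9×10³)(9.4⁴)/(8·85.0³·24) = 5.1581 N/mm
Parallel: k_eq = 86.526 + 5.1581 = 91.684 N/mm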